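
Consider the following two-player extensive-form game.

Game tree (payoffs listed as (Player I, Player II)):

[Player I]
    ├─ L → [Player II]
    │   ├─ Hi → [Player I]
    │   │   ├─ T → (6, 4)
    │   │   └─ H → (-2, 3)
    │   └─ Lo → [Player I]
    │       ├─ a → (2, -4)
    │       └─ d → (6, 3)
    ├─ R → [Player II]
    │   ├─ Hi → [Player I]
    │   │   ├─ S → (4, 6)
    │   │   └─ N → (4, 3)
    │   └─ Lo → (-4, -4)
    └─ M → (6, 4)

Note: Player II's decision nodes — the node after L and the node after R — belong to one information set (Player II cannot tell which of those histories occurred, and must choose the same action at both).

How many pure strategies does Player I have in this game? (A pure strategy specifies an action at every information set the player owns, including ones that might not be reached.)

Player I owns the root with actions {L, R, M} — three choices.
Player I owns the node after L-Hi with actions {T, H} — two choices.
Player I owns the node after L-Lo with actions {a, d} — two choices.
Player I owns the node after R-Hi with actions {S, N} — two choices.
A pure strategy fixes one action at each information set independently, so the count is the product 3 × 2 × 2 × 2 = 24.

24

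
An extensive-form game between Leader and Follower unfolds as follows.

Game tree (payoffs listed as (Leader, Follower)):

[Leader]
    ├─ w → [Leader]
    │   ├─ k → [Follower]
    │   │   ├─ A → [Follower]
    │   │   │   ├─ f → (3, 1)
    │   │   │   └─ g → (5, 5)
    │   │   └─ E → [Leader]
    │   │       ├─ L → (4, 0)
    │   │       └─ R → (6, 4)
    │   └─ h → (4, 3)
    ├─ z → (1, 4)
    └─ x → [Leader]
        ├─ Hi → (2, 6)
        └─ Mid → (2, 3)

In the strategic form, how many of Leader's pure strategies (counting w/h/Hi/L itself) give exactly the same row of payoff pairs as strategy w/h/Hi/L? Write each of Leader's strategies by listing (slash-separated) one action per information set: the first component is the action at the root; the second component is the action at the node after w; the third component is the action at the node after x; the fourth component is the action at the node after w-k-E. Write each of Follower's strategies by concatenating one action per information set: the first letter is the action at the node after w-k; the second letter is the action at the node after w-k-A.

4

Row for w/h/Hi/L (columns Af, Ag, Ef, Eg): (4,3) (4,3) (4,3) (4,3).
Under w/h/Hi/L, Leader's choice at the node after x and at the node after w-k-E can never be reached regardless of what Follower does, so varying those choices leaves every outcome unchanged.
Holding the reachable choices fixed and varying the unreachable ones freely already gives 2 × 2 = 4 equivalent strategies.
No other strategy reproduces this row, so those 4 are the full class: w/h/Hi/L, w/h/Hi/R, w/h/Mid/L, w/h/Mid/R.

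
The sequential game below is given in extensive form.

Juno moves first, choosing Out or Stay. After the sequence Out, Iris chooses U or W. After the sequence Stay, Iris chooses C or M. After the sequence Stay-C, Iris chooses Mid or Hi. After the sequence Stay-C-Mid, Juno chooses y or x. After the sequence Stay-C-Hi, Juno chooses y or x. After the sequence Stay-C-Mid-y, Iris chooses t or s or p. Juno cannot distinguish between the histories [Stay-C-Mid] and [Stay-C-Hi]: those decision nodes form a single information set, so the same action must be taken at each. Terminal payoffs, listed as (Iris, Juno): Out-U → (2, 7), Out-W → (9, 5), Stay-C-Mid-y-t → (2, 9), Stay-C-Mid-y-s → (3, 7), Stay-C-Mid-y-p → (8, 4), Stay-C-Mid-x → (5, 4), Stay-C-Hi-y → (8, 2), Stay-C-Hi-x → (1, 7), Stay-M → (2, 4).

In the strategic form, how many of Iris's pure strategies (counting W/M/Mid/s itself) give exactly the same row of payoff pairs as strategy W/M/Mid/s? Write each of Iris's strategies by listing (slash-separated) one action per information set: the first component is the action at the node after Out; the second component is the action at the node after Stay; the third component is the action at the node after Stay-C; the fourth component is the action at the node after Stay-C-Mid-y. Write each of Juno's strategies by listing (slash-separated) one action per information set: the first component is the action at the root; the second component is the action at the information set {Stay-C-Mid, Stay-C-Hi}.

6

Row for W/M/Mid/s (columns Out/y, Out/x, Stay/y, Stay/x): (9,5) (9,5) (2,4) (2,4).
Under W/M/Mid/s, Iris's choice at the node after Stay-C and at the node after Stay-C-Mid-y can never be reached regardless of what Juno does, so varying those choices leaves every outcome unchanged.
Holding the reachable choices fixed and varying the unreachable ones freely already gives 2 × 3 = 6 equivalent strategies.
No other strategy reproduces this row, so those 6 are the full class: W/M/Mid/t, W/M/Mid/s, W/M/Mid/p, W/M/Hi/t, W/M/Hi/s, W/M/Hi/p.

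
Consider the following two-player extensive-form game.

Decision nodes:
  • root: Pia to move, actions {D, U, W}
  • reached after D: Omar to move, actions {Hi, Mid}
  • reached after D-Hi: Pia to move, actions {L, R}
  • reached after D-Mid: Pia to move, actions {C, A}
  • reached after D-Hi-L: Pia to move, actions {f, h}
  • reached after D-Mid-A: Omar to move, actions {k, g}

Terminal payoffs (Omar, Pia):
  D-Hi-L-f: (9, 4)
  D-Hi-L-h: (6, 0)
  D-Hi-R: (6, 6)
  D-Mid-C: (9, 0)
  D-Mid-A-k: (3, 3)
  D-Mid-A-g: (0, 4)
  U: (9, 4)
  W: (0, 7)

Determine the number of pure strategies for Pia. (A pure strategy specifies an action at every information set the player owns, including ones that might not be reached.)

Pia owns the root with actions {D, U, W} — three choices.
Pia owns the node after D-Hi with actions {L, R} — two choices.
Pia owns the node after D-Mid with actions {C, A} — two choices.
Pia owns the node after D-Hi-L with actions {f, h} — two choices.
A pure strategy fixes one action at each information set independently, so the count is the product 3 × 2 × 2 × 2 = 24.
(For reference, Omar has 4 pure strategies, giving a 24×4 normal-form matrix.)

24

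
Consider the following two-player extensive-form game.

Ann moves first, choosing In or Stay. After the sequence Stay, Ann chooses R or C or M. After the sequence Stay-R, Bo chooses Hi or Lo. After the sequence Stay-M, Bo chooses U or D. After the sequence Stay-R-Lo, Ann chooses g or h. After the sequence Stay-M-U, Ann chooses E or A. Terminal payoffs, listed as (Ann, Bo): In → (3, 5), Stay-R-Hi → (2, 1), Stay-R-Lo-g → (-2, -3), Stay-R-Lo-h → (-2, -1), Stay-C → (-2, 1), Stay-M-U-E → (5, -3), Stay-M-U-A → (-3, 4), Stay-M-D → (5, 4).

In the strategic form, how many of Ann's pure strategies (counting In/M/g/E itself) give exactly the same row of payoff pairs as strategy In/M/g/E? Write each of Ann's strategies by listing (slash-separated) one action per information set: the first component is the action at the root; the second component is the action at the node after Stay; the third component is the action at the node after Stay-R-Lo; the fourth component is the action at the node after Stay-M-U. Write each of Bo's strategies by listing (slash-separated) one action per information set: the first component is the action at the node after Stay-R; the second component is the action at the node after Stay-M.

Row for In/M/g/E (columns Hi/U, Hi/D, Lo/U, Lo/D): (3,5) (3,5) (3,5) (3,5).
Under In/M/g/E, Ann's choice at the node after Stay and at the node after Stay-R-Lo and at the node after Stay-M-U can never be reached regardless of what Bo does, so varying those choices leaves every outcome unchanged.
Holding the reachable choices fixed and varying the unreachable ones freely already gives 3 × 2 × 2 = 12 equivalent strategies.
No other strategy reproduces this row, so those 12 are the full class: In/R/g/E, In/R/g/A, In/R/h/E, In/R/h/A, In/C/g/E, In/C/g/A, In/C/h/E, In/C/h/A, In/M/g/E, In/M/g/A, In/M/h/E, In/M/h/A.

12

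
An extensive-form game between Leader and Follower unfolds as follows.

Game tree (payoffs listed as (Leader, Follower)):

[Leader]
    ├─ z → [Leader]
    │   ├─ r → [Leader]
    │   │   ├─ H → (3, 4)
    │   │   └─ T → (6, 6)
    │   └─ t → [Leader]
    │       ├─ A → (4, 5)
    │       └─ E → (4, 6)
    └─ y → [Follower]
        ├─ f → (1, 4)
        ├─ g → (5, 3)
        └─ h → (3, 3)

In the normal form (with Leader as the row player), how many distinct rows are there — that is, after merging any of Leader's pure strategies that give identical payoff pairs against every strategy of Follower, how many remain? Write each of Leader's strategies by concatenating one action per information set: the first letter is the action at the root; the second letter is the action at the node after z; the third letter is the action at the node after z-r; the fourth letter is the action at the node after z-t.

Leader has 16 pure strategies: zrHA, zrHE, zrTA, zrTE, ztHA, ztHE, ztTA, ztTE, yrHA, yrHE, yrTA, yrTE, ytHA, ytHE, ytTA, ytTE. Columns: f, g, h.
{zrHA, zrHE} → row (3,4) (3,4) (3,4)
{zrTA, zrTE} → row (6,6) (6,6) (6,6)
{ztHA, ztTA} → row (4,5) (4,5) (4,5)
{ztHE, ztTE} → row (4,6) (4,6) (4,6)
{yrHA, yrHE, yrTA, yrTE, ytHA, ytHE, ytTA, ytTE} → row (1,4) (5,3) (3,3)
That's 5 distinct rows out of 16 strategies.

5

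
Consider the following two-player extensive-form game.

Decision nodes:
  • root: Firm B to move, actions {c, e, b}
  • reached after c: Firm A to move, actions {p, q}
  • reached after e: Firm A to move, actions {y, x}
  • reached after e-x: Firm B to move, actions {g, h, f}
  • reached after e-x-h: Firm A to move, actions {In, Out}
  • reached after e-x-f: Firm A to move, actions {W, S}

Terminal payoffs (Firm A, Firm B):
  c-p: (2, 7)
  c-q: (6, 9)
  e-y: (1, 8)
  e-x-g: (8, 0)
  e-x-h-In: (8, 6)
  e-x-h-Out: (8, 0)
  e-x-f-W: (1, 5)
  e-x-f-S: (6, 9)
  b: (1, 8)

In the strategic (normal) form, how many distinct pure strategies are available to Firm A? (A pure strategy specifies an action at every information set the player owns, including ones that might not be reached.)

Firm A owns the node after c with actions {p, q} — two choices.
Firm A owns the node after e with actions {y, x} — two choices.
Firm A owns the node after e-x-h with actions {In, Out} — two choices.
Firm A owns the node after e-x-f with actions {W, S} — two choices.
A pure strategy fixes one action at each information set independently, so the count is the product 2 × 2 × 2 × 2 = 16.
(For reference, Firm B has 9 pure strategies, giving a 16×9 normal-form matrix.)

16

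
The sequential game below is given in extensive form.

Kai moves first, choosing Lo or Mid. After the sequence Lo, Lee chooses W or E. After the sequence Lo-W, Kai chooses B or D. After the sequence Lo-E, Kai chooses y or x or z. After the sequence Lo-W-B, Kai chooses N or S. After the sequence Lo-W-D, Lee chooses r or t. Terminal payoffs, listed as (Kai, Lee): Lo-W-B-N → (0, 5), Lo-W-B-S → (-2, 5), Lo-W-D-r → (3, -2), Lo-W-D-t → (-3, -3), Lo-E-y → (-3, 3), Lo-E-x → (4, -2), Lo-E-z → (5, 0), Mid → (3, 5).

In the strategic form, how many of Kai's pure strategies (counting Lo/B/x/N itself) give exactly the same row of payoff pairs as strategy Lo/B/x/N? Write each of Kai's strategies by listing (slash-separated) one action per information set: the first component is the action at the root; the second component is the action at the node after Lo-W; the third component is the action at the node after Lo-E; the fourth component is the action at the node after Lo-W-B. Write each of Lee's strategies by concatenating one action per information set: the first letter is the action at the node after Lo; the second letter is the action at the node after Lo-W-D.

Row for Lo/B/x/N (columns Wr, Wt, Er, Et): (0,5) (0,5) (4,-2) (4,-2).
Every one of Kai's information sets is on the play path for some reply by Lee when Kai follows Lo/B/x/N.
Changing the action at any of them therefore changes at least one column, so only Lo/B/x/N itself gives this row.

1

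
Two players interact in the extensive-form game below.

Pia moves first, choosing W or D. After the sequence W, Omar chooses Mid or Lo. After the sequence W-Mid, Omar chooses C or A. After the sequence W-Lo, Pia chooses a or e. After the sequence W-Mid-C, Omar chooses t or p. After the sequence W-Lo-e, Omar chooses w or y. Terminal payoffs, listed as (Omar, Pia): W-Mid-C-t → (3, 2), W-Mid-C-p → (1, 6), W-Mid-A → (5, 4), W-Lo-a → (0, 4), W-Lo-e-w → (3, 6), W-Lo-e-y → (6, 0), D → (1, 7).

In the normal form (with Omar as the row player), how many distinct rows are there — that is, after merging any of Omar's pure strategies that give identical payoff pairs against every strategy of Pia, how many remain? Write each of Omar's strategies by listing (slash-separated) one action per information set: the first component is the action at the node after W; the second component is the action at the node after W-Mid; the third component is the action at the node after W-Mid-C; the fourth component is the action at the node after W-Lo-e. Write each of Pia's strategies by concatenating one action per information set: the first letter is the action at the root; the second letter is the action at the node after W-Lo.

5

Omar has 16 pure strategies: Mid/C/t/w, Mid/C/t/y, Mid/C/p/w, Mid/C/p/y, Mid/A/t/w, Mid/A/t/y, Mid/A/p/w, Mid/A/p/y, Lo/C/t/w, Lo/C/t/y, Lo/C/p/w, Lo/C/p/y, Lo/A/t/w, Lo/A/t/y, Lo/A/p/w, Lo/A/p/y. Columns: Wa, We, Da, De.
{Mid/C/t/w, Mid/C/t/y} → row (3,2) (3,2) (1,7) (1,7)
{Mid/C/p/w, Mid/C/p/y} → row (1,6) (1,6) (1,7) (1,7)
{Mid/A/t/w, Mid/A/t/y, Mid/A/p/w, Mid/A/p/y} → row (5,4) (5,4) (1,7) (1,7)
{Lo/C/t/w, Lo/C/p/w, Lo/A/t/w, Lo/A/p/w} → row (0,4) (3,6) (1,7) (1,7)
{Lo/C/t/y, Lo/C/p/y, Lo/A/t/y, Lo/A/p/y} → row (0,4) (6,0) (1,7) (1,7)
That's 5 distinct rows out of 16 strategies.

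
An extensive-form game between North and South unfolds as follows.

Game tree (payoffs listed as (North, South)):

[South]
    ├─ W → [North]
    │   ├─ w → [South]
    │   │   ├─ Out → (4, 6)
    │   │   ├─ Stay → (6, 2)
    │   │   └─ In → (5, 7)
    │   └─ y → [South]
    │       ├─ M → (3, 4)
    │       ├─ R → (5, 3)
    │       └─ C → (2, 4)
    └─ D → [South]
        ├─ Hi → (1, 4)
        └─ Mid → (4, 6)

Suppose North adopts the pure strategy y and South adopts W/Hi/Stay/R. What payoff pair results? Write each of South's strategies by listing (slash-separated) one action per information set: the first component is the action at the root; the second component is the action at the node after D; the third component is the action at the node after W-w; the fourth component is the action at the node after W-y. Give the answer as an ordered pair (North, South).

(5, 3)

Trace the play path from the root:
  South plays W
  North plays y at [W]
  South plays R at [W-y]
→ terminal payoff (5, 3).
(South's choice at the node after D is never reached on this path, so it doesn't affect the outcome.)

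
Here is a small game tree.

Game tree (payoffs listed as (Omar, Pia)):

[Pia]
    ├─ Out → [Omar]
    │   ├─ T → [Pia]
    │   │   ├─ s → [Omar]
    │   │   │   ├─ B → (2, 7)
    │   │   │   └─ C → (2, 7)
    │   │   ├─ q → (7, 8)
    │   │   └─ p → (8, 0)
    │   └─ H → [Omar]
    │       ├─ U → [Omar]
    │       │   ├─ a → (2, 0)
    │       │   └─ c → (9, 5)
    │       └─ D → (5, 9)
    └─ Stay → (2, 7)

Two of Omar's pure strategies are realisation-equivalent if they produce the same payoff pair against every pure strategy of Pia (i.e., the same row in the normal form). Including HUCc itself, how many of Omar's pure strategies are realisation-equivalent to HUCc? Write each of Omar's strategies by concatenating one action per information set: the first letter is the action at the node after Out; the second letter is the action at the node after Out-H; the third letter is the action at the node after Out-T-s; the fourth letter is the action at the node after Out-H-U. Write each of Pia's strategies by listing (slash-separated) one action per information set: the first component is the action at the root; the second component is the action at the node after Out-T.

2

Row for HUCc (columns Out/s, Out/q, Out/p, Stay/s, Stay/q, Stay/p): (9,5) (9,5) (9,5) (2,7) (2,7) (2,7).
Under HUCc, Omar's choice at the node after Out-T-s can never be reached regardless of what Pia does, so varying those choices leaves every outcome unchanged.
Holding the reachable choices fixed and varying the unreachable one freely already gives 2 equivalent strategies.
No other strategy reproduces this row, so those 2 are the full class: HUBc, HUCc.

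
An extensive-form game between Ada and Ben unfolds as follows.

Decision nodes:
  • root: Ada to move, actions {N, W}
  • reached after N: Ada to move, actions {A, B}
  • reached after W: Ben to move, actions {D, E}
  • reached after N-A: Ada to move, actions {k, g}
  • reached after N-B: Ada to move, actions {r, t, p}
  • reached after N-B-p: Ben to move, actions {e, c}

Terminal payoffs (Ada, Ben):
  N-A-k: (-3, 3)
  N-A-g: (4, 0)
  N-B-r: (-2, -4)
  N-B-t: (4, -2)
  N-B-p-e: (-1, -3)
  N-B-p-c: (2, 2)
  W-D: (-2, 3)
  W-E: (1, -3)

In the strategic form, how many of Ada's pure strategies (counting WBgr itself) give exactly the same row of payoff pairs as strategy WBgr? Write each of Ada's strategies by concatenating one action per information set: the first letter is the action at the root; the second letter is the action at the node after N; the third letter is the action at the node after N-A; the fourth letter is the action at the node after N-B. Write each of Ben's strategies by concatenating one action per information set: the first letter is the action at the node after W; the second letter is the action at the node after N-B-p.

Row for WBgr (columns De, Dc, Ee, Ec): (-2,3) (-2,3) (1,-3) (1,-3).
Under WBgr, Ada's choice at the node after N and at the node after N-A and at the node after N-B can never be reached regardless of what Ben does, so varying those choices leaves every outcome unchanged.
Holding the reachable choices fixed and varying the unreachable ones freely already gives 2 × 2 × 3 = 12 equivalent strategies.
No other strategy reproduces this row, so those 12 are the full class: WAkr, WAkt, WAkp, WAgr, WAgt, WAgp, WBkr, WBkt, WBkp, WBgr, WBgt, WBgp.

12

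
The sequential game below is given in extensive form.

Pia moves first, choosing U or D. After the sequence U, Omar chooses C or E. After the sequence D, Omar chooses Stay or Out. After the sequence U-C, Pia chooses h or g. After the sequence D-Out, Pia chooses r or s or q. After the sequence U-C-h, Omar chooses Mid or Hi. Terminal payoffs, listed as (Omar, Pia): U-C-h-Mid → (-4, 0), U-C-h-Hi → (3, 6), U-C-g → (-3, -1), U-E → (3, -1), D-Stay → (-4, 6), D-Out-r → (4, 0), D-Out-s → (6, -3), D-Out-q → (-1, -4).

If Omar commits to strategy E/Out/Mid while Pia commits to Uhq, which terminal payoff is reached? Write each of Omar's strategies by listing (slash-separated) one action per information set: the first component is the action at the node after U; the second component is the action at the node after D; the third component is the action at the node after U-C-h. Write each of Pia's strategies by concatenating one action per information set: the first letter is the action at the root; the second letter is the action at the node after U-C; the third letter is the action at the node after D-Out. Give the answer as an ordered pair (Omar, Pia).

(3, -1)

Trace the play path from the root:
  Pia plays U
  Omar plays E at [U]
→ terminal payoff (3, -1).
(Omar's choice at the node after D is never reached on this path, so it doesn't affect the outcome.)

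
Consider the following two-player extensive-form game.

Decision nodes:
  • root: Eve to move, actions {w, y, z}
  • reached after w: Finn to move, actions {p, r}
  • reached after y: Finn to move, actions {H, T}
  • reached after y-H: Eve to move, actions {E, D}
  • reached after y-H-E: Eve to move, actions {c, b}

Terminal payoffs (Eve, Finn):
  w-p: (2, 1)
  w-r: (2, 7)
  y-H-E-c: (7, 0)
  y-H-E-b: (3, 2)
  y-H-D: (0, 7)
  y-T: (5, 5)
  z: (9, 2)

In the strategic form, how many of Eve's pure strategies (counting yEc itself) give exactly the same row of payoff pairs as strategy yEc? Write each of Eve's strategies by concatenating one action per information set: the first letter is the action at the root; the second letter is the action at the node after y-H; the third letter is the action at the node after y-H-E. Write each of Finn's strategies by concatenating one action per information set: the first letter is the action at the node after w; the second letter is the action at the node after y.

Row for yEc (columns pH, pT, rH, rT): (7,0) (5,5) (7,0) (5,5).
Every one of Eve's information sets is on the play path for some reply by Finn when Eve follows yEc.
Changing the action at any of them therefore changes at least one column, so only yEc itself gives this row.

1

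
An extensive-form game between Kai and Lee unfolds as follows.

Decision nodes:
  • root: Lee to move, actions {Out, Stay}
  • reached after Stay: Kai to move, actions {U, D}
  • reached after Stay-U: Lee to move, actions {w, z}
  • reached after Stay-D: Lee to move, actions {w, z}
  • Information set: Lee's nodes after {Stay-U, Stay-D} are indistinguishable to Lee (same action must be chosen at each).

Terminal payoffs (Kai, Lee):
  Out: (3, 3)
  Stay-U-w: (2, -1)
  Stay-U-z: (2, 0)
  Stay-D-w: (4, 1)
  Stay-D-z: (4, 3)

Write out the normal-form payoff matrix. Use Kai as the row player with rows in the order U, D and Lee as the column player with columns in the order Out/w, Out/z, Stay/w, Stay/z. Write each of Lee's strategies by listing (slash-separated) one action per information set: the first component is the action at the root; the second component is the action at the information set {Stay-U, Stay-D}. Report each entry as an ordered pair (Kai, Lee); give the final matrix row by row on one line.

        Out/w    Out/z   Stay/w   Stay/z
   U    (3,3)    (3,3)   (2,-1)    (2,0)
   D    (3,3)    (3,3)    (4,1)    (4,3)

U: (3,3) (3,3) (2,-1) (2,0) | D: (3,3) (3,3) (4,1) (4,3)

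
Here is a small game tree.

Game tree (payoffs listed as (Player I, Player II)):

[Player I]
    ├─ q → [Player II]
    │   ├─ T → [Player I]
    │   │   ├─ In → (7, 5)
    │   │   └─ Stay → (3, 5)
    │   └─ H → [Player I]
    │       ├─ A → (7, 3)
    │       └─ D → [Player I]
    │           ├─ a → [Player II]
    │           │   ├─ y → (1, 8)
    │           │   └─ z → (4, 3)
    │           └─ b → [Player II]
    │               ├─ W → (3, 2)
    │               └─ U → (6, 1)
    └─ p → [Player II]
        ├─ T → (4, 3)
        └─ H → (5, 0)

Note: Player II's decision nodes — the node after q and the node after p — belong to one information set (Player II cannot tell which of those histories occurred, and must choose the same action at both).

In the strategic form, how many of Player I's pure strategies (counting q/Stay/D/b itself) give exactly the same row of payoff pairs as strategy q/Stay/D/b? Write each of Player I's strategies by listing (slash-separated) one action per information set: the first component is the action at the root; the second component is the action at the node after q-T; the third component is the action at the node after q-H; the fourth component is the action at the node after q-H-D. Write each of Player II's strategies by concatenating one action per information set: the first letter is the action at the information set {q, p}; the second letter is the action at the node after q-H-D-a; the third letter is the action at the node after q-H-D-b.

1

Row for q/Stay/D/b (columns TyW, TyU, TzW, TzU, HyW, HyU, HzW, HzU): (3,5) (3,5) (3,5) (3,5) (3,2) (6,1) (3,2) (6,1).
Every one of Player I's information sets is on the play path for some reply by Player II when Player I follows q/Stay/D/b.
Changing the action at any of them therefore changes at least one column, so only q/Stay/D/b itself gives this row.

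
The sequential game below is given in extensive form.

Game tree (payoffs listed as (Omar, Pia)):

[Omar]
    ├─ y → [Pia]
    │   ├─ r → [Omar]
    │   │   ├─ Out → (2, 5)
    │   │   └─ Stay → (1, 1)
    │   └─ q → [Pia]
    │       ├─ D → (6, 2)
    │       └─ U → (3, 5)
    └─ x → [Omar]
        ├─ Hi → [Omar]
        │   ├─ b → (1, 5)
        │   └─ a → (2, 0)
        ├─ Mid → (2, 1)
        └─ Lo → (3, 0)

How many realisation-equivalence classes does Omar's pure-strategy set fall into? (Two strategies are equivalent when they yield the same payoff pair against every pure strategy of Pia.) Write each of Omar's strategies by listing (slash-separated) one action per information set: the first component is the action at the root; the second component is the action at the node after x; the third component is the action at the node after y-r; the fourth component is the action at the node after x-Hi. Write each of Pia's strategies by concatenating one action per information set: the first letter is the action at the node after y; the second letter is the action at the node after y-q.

6

Omar has 24 pure strategies: y/Hi/Out/b, y/Hi/Out/a, y/Hi/Stay/b, y/Hi/Stay/a, y/Mid/Out/b, y/Mid/Out/a, y/Mid/Stay/b, y/Mid/Stay/a, y/Lo/Out/b, y/Lo/Out/a, y/Lo/Stay/b, y/Lo/Stay/a, x/Hi/Out/b, x/Hi/Out/a, x/Hi/Stay/b, x/Hi/Stay/a, x/Mid/Out/b, x/Mid/Out/a, x/Mid/Stay/b, x/Mid/Stay/a, x/Lo/Out/b, x/Lo/Out/a, x/Lo/Stay/b, x/Lo/Stay/a. Columns: rD, rU, qD, qU.
{y/Hi/Out/b, y/Hi/Out/a, y/Mid/Out/b, y/Mid/Out/a, y/Lo/Out/b, y/Lo/Out/a} → row (2,5) (2,5) (6,2) (3,5)
{y/Hi/Stay/b, y/Hi/Stay/a, y/Mid/Stay/b, y/Mid/Stay/a, y/Lo/Stay/b, y/Lo/Stay/a} → row (1,1) (1,1) (6,2) (3,5)
{x/Hi/Out/b, x/Hi/Stay/b} → row (1,5) (1,5) (1,5) (1,5)
{x/Hi/Out/a, x/Hi/Stay/a} → row (2,0) (2,0) (2,0) (2,0)
{x/Mid/Out/b, x/Mid/Out/a, x/Mid/Stay/b, x/Mid/Stay/a} → row (2,1) (2,1) (2,1) (2,1)
{x/Lo/Out/b, x/Lo/Out/a, x/Lo/Stay/b, x/Lo/Stay/a} → row (3,0) (3,0) (3,0) (3,0)
That's 6 distinct rows out of 24 strategies.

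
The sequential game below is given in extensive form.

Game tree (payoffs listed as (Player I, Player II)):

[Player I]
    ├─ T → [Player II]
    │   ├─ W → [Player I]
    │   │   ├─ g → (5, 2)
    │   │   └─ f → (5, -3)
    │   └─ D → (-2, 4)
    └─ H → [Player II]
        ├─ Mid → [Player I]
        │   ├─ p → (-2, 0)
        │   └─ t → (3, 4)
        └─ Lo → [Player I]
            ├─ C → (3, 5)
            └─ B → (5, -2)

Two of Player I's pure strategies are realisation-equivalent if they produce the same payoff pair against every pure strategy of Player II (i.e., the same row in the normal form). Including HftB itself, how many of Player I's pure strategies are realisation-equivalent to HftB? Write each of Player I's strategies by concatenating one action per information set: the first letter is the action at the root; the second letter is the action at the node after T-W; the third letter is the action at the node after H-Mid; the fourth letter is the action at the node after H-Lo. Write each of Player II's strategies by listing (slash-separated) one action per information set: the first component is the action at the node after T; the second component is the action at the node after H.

2

Row for HftB (columns W/Mid, W/Lo, D/Mid, D/Lo): (3,4) (5,-2) (3,4) (5,-2).
Under HftB, Player I's choice at the node after T-W can never be reached regardless of what Player II does, so varying those choices leaves every outcome unchanged.
Holding the reachable choices fixed and varying the unreachable one freely already gives 2 equivalent strategies.
No other strategy reproduces this row, so those 2 are the full class: HgtB, HftB.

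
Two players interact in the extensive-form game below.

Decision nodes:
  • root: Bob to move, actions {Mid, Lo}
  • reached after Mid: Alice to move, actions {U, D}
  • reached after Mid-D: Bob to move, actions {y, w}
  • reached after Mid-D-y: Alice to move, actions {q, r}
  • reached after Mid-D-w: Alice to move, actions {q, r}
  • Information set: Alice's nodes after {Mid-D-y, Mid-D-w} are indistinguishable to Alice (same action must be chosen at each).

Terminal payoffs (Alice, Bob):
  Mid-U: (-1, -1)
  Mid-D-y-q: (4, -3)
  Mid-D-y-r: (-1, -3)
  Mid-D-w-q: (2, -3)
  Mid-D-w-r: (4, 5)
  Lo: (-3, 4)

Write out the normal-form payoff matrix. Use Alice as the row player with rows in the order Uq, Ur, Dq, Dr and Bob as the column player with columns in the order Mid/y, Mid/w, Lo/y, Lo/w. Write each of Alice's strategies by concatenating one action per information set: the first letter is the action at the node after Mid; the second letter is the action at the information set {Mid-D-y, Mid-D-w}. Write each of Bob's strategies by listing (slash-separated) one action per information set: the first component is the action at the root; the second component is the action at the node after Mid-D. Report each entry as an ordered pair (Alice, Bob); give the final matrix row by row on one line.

Uq: (-1,-1) (-1,-1) (-3,4) (-3,4) | Ur: (-1,-1) (-1,-1) (-3,4) (-3,4) | Dq: (4,-3) (2,-3) (-3,4) (-3,4) | Dr: (-1,-3) (4,5) (-3,4) (-3,4)

Row Uq: Mid/y→(-1,-1), Mid/w→(-1,-1), Lo/y→(-3,4), Lo/w→(-3,4)
Row Ur: Mid/y→(-1,-1), Mid/w→(-1,-1), Lo/y→(-3,4), Lo/w→(-3,4)
Row Dq: Mid/y→(4,-3), Mid/w→(2,-3), Lo/y→(-3,4), Lo/w→(-3,4)
Row Dr: Mid/y→(-1,-3), Mid/w→(4,5), Lo/y→(-3,4), Lo/w→(-3,4)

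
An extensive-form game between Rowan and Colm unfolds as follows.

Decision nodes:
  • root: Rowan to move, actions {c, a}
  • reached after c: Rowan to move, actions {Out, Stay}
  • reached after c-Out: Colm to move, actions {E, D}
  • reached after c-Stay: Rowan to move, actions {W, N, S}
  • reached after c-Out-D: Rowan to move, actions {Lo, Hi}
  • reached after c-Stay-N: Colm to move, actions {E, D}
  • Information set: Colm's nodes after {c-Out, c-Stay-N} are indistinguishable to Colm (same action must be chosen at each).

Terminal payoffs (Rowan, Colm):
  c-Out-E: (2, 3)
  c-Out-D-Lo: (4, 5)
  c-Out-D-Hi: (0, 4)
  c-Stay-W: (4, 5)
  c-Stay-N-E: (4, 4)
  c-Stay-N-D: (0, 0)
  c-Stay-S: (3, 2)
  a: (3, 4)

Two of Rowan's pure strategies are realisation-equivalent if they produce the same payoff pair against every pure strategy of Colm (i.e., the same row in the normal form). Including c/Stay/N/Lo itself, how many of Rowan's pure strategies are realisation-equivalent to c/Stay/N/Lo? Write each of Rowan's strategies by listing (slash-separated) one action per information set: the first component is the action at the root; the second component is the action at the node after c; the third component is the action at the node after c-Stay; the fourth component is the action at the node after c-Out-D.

2

Row for c/Stay/N/Lo (columns E, D): (4,4) (0,0).
Under c/Stay/N/Lo, Rowan's choice at the node after c-Out-D can never be reached regardless of what Colm does, so varying those choices leaves every outcome unchanged.
Holding the reachable choices fixed and varying the unreachable one freely already gives 2 equivalent strategies.
No other strategy reproduces this row, so those 2 are the full class: c/Stay/N/Lo, c/Stay/N/Hi.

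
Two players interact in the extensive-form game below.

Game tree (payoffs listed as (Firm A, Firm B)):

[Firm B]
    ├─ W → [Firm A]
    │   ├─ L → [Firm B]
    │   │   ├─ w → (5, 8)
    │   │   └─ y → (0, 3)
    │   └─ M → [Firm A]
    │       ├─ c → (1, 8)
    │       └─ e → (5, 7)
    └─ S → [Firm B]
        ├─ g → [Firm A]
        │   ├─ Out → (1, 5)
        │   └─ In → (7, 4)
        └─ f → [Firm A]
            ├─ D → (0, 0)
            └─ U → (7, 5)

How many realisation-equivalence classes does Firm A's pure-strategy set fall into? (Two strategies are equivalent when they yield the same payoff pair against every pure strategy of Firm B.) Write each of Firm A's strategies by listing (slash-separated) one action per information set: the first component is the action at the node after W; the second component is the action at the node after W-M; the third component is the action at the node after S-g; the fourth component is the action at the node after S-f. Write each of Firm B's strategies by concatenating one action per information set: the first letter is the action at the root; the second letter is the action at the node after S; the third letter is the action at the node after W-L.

12

Firm A has 16 pure strategies: L/c/Out/D, L/c/Out/U, L/c/In/D, L/c/In/U, L/e/Out/D, L/e/Out/U, L/e/In/D, L/e/In/U, M/c/Out/D, M/c/Out/U, M/c/In/D, M/c/In/U, M/e/Out/D, M/e/Out/U, M/e/In/D, M/e/In/U. Columns: Wgw, Wgy, Wfw, Wfy, Sgw, Sgy, Sfw, Sfy.
{L/c/Out/D, L/e/Out/D} → row (5,8) (0,3) (5,8) (0,3) (1,5) (1,5) (0,0) (0,0)
{L/c/Out/U, L/e/Out/U} → row (5,8) (0,3) (5,8) (0,3) (1,5) (1,5) (7,5) (7,5)
{L/c/In/D, L/e/In/D} → row (5,8) (0,3) (5,8) (0,3) (7,4) (7,4) (0,0) (0,0)
{L/c/In/U, L/e/In/U} → row (5,8) (0,3) (5,8) (0,3) (7,4) (7,4) (7,5) (7,5)
{M/c/Out/D} → row (1,8) (1,8) (1,8) (1,8) (1,5) (1,5) (0,0) (0,0)
{M/c/Out/U} → row (1,8) (1,8) (1,8) (1,8) (1,5) (1,5) (7,5) (7,5)
{M/c/In/D} → row (1,8) (1,8) (1,8) (1,8) (7,4) (7,4) (0,0) (0,0)
{M/c/In/U} → row (1,8) (1,8) (1,8) (1,8) (7,4) (7,4) (7,5) (7,5)
{M/e/Out/D} → row (5,7) (5,7) (5,7) (5,7) (1,5) (1,5) (0,0) (0,0)
{M/e/Out/U} → row (5,7) (5,7) (5,7) (5,7) (1,5) (1,5) (7,5) (7,5)
{M/e/In/D} → row (5,7) (5,7) (5,7) (5,7) (7,4) (7,4) (0,0) (0,0)
{M/e/In/U} → row (5,7) (5,7) (5,7) (5,7) (7,4) (7,4) (7,5) (7,5)
That's 12 distinct rows out of 16 strategies.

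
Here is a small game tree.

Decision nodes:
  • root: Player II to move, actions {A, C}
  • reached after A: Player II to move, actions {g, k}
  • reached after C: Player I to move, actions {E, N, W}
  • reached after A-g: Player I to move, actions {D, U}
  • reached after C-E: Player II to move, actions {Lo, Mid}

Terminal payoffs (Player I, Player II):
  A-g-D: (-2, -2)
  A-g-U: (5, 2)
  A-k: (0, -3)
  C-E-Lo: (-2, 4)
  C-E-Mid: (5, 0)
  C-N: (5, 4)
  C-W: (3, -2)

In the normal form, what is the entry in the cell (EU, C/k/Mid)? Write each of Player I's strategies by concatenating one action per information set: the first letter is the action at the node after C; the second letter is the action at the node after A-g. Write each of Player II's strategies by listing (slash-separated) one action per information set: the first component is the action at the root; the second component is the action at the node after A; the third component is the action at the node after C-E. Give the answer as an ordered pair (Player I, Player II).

Trace the play path from the root:
  Player II plays C
  Player I plays E at [C]
  Player II plays Mid at [C-E]
→ terminal payoff (5, 0).
(Player I's choice at the node after A-g is never reached on this path, so it doesn't affect the outcome.)

(5, 0)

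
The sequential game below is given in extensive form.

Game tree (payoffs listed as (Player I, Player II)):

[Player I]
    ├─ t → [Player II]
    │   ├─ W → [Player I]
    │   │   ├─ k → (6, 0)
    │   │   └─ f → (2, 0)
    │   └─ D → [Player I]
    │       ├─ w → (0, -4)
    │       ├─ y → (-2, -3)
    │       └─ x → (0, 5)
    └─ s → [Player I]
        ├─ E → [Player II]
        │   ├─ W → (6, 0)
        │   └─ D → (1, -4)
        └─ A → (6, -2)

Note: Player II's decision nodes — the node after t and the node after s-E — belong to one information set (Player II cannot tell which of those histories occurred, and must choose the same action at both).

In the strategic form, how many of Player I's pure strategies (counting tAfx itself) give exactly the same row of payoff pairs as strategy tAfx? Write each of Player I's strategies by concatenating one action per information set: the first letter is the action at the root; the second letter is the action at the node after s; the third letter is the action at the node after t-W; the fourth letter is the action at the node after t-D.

Row for tAfx (columns W, D): (2,0) (0,5).
Under tAfx, Player I's choice at the node after s can never be reached regardless of what Player II does, so varying those choices leaves every outcome unchanged.
Holding the reachable choices fixed and varying the unreachable one freely already gives 2 equivalent strategies.
No other strategy reproduces this row, so those 2 are the full class: tEfx, tAfx.

2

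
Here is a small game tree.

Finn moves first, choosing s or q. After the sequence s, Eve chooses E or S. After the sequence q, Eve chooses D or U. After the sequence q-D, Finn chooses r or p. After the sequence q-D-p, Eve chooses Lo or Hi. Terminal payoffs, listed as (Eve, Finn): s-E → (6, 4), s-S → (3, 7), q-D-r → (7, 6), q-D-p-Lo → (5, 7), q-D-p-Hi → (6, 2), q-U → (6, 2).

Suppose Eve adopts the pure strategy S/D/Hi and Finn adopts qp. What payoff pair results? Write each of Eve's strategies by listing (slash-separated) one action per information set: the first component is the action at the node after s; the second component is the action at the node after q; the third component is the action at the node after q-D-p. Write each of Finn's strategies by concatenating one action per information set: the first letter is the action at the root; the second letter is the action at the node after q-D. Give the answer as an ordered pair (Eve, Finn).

(6, 2)

Trace the play path from the root:
  Finn plays q
  Eve plays D at [q]
  Finn plays p at [q-D]
  Eve plays Hi at [q-D-p]
→ terminal payoff (6, 2).
(Eve's choice at the node after s is never reached on this path, so it doesn't affect the outcome.)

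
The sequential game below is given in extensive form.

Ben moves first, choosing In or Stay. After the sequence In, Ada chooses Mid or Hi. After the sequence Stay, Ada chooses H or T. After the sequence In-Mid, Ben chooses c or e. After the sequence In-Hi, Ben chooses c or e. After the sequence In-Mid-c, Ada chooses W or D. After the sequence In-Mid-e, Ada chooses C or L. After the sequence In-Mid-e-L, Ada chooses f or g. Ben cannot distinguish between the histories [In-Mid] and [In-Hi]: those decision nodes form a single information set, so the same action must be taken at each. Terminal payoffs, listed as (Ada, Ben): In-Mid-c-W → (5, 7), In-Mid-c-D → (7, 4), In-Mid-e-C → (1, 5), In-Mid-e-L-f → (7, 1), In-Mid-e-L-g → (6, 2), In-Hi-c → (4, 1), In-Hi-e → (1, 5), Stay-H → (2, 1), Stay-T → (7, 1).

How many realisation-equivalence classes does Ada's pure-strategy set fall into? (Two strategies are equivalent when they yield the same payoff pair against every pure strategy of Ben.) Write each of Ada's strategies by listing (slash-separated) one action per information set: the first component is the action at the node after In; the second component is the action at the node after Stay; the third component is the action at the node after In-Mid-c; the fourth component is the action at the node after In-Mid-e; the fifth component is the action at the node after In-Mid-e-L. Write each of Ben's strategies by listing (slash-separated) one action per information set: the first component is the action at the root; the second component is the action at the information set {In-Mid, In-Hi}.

14

Ada has 32 pure strategies: Mid/H/W/C/f, Mid/H/W/C/g, Mid/H/W/L/f, Mid/H/W/L/g, Mid/H/D/C/f, Mid/H/D/C/g, Mid/H/D/L/f, Mid/H/D/L/g, Mid/T/W/C/f, Mid/T/W/C/g, Mid/T/W/L/f, Mid/T/W/L/g, Mid/T/D/C/f, Mid/T/D/C/g, Mid/T/D/L/f, Mid/T/D/L/g, Hi/H/W/C/f, Hi/H/W/C/g, Hi/H/W/L/f, Hi/H/W/L/g, Hi/H/D/C/f, Hi/H/D/C/g, Hi/H/D/L/f, Hi/H/D/L/g, Hi/T/W/C/f, Hi/T/W/C/g, Hi/T/W/L/f, Hi/T/W/L/g, Hi/T/D/C/f, Hi/T/D/C/g, Hi/T/D/L/f, Hi/T/D/L/g. Columns: In/c, In/e, Stay/c, Stay/e.
{Mid/H/W/C/f, Mid/H/W/C/g} → row (5,7) (1,5) (2,1) (2,1)
{Mid/H/W/L/f} → row (5,7) (7,1) (2,1) (2,1)
{Mid/H/W/L/g} → row (5,7) (6,2) (2,1) (2,1)
{Mid/H/D/C/f, Mid/H/D/C/g} → row (7,4) (1,5) (2,1) (2,1)
{Mid/H/D/L/f} → row (7,4) (7,1) (2,1) (2,1)
{Mid/H/D/L/g} → row (7,4) (6,2) (2,1) (2,1)
{Mid/T/W/C/f, Mid/T/W/C/g} → row (5,7) (1,5) (7,1) (7,1)
{Mid/T/W/L/f} → row (5,7) (7,1) (7,1) (7,1)
{Mid/T/W/L/g} → row (5,7) (6,2) (7,1) (7,1)
{Mid/T/D/C/f, Mid/T/D/C/g} → row (7,4) (1,5) (7,1) (7,1)
{Mid/T/D/L/f} → row (7,4) (7,1) (7,1) (7,1)
{Mid/T/D/L/g} → row (7,4) (6,2) (7,1) (7,1)
{Hi/H/W/C/f, Hi/H/W/C/g, Hi/H/W/L/f, Hi/H/W/L/g, Hi/H/D/C/f, Hi/H/D/C/g, Hi/H/D/L/f, Hi/H/D/L/g} → row (4,1) (1,5) (2,1) (2,1)
{Hi/T/W/C/f, Hi/T/W/C/g, Hi/T/W/L/f, Hi/T/W/L/g, Hi/T/D/C/f, Hi/T/D/C/g, Hi/T/D/L/f, Hi/T/D/L/g} → row (4,1) (1,5) (7,1) (7,1)
That's 14 distinct rows out of 32 strategies.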